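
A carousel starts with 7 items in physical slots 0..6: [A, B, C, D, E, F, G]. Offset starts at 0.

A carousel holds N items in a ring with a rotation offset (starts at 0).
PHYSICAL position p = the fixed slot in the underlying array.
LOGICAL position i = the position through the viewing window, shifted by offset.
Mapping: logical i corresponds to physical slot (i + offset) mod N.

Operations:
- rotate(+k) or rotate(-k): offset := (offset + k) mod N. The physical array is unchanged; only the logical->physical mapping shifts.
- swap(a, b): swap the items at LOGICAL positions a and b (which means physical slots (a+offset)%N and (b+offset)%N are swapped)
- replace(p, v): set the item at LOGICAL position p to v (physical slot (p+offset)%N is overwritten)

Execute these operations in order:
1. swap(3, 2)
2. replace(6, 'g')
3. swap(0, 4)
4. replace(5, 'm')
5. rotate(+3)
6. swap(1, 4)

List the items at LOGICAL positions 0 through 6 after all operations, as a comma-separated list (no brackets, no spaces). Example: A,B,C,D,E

Answer: C,E,m,g,A,B,D

Derivation:
After op 1 (swap(3, 2)): offset=0, physical=[A,B,D,C,E,F,G], logical=[A,B,D,C,E,F,G]
After op 2 (replace(6, 'g')): offset=0, physical=[A,B,D,C,E,F,g], logical=[A,B,D,C,E,F,g]
After op 3 (swap(0, 4)): offset=0, physical=[E,B,D,C,A,F,g], logical=[E,B,D,C,A,F,g]
After op 4 (replace(5, 'm')): offset=0, physical=[E,B,D,C,A,m,g], logical=[E,B,D,C,A,m,g]
After op 5 (rotate(+3)): offset=3, physical=[E,B,D,C,A,m,g], logical=[C,A,m,g,E,B,D]
After op 6 (swap(1, 4)): offset=3, physical=[A,B,D,C,E,m,g], logical=[C,E,m,g,A,B,D]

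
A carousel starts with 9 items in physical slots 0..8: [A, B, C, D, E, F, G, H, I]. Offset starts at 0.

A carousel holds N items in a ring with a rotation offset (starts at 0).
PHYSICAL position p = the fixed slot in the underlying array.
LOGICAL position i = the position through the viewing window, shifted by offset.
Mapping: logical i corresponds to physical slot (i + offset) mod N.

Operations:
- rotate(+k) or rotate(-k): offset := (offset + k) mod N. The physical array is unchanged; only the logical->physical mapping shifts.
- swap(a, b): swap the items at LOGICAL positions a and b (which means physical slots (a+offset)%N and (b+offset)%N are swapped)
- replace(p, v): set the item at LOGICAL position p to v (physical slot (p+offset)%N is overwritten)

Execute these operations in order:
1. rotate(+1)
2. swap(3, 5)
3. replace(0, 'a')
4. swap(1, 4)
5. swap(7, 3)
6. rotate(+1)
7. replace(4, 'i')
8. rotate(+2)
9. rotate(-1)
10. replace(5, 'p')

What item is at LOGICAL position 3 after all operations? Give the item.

After op 1 (rotate(+1)): offset=1, physical=[A,B,C,D,E,F,G,H,I], logical=[B,C,D,E,F,G,H,I,A]
After op 2 (swap(3, 5)): offset=1, physical=[A,B,C,D,G,F,E,H,I], logical=[B,C,D,G,F,E,H,I,A]
After op 3 (replace(0, 'a')): offset=1, physical=[A,a,C,D,G,F,E,H,I], logical=[a,C,D,G,F,E,H,I,A]
After op 4 (swap(1, 4)): offset=1, physical=[A,a,F,D,G,C,E,H,I], logical=[a,F,D,G,C,E,H,I,A]
After op 5 (swap(7, 3)): offset=1, physical=[A,a,F,D,I,C,E,H,G], logical=[a,F,D,I,C,E,H,G,A]
After op 6 (rotate(+1)): offset=2, physical=[A,a,F,D,I,C,E,H,G], logical=[F,D,I,C,E,H,G,A,a]
After op 7 (replace(4, 'i')): offset=2, physical=[A,a,F,D,I,C,i,H,G], logical=[F,D,I,C,i,H,G,A,a]
After op 8 (rotate(+2)): offset=4, physical=[A,a,F,D,I,C,i,H,G], logical=[I,C,i,H,G,A,a,F,D]
After op 9 (rotate(-1)): offset=3, physical=[A,a,F,D,I,C,i,H,G], logical=[D,I,C,i,H,G,A,a,F]
After op 10 (replace(5, 'p')): offset=3, physical=[A,a,F,D,I,C,i,H,p], logical=[D,I,C,i,H,p,A,a,F]

Answer: i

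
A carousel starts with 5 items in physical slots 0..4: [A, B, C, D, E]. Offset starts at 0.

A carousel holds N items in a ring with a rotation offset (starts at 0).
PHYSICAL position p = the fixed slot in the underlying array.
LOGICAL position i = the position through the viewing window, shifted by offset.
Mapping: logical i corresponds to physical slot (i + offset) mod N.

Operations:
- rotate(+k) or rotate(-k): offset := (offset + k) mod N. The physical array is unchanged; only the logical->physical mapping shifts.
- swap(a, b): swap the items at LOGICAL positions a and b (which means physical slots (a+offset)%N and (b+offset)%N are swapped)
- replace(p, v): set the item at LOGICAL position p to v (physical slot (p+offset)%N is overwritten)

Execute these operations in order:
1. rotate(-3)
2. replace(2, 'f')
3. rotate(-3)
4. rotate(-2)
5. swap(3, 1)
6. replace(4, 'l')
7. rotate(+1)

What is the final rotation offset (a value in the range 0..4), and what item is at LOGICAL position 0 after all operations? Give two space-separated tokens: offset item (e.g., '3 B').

After op 1 (rotate(-3)): offset=2, physical=[A,B,C,D,E], logical=[C,D,E,A,B]
After op 2 (replace(2, 'f')): offset=2, physical=[A,B,C,D,f], logical=[C,D,f,A,B]
After op 3 (rotate(-3)): offset=4, physical=[A,B,C,D,f], logical=[f,A,B,C,D]
After op 4 (rotate(-2)): offset=2, physical=[A,B,C,D,f], logical=[C,D,f,A,B]
After op 5 (swap(3, 1)): offset=2, physical=[D,B,C,A,f], logical=[C,A,f,D,B]
After op 6 (replace(4, 'l')): offset=2, physical=[D,l,C,A,f], logical=[C,A,f,D,l]
After op 7 (rotate(+1)): offset=3, physical=[D,l,C,A,f], logical=[A,f,D,l,C]

Answer: 3 A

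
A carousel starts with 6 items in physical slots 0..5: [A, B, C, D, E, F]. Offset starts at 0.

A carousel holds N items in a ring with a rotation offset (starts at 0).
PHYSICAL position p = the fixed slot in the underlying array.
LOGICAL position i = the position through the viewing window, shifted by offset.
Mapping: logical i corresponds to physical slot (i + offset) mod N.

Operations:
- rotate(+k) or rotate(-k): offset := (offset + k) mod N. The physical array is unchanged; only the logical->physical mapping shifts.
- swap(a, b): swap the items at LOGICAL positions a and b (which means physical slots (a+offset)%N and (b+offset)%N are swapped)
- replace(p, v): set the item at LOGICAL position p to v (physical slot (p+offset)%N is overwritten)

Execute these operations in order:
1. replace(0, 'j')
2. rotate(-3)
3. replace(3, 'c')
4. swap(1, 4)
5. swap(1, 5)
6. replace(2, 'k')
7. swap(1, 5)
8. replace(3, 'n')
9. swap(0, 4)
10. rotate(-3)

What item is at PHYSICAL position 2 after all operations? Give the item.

After op 1 (replace(0, 'j')): offset=0, physical=[j,B,C,D,E,F], logical=[j,B,C,D,E,F]
After op 2 (rotate(-3)): offset=3, physical=[j,B,C,D,E,F], logical=[D,E,F,j,B,C]
After op 3 (replace(3, 'c')): offset=3, physical=[c,B,C,D,E,F], logical=[D,E,F,c,B,C]
After op 4 (swap(1, 4)): offset=3, physical=[c,E,C,D,B,F], logical=[D,B,F,c,E,C]
After op 5 (swap(1, 5)): offset=3, physical=[c,E,B,D,C,F], logical=[D,C,F,c,E,B]
After op 6 (replace(2, 'k')): offset=3, physical=[c,E,B,D,C,k], logical=[D,C,k,c,E,B]
After op 7 (swap(1, 5)): offset=3, physical=[c,E,C,D,B,k], logical=[D,B,k,c,E,C]
After op 8 (replace(3, 'n')): offset=3, physical=[n,E,C,D,B,k], logical=[D,B,k,n,E,C]
After op 9 (swap(0, 4)): offset=3, physical=[n,D,C,E,B,k], logical=[E,B,k,n,D,C]
After op 10 (rotate(-3)): offset=0, physical=[n,D,C,E,B,k], logical=[n,D,C,E,B,k]

Answer: C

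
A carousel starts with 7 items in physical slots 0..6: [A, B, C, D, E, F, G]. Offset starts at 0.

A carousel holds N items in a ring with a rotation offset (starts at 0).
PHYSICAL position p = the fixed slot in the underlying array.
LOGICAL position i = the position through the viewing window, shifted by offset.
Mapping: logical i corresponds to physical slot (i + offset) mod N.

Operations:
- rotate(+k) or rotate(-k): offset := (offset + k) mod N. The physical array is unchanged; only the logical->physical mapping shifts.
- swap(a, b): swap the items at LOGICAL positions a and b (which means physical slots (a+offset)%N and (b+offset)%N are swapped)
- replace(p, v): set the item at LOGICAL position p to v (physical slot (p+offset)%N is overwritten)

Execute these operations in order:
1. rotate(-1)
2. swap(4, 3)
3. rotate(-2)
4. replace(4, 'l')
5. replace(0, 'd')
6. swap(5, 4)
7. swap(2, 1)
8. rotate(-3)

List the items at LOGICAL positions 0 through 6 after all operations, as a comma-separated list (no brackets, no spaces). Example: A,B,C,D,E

After op 1 (rotate(-1)): offset=6, physical=[A,B,C,D,E,F,G], logical=[G,A,B,C,D,E,F]
After op 2 (swap(4, 3)): offset=6, physical=[A,B,D,C,E,F,G], logical=[G,A,B,D,C,E,F]
After op 3 (rotate(-2)): offset=4, physical=[A,B,D,C,E,F,G], logical=[E,F,G,A,B,D,C]
After op 4 (replace(4, 'l')): offset=4, physical=[A,l,D,C,E,F,G], logical=[E,F,G,A,l,D,C]
After op 5 (replace(0, 'd')): offset=4, physical=[A,l,D,C,d,F,G], logical=[d,F,G,A,l,D,C]
After op 6 (swap(5, 4)): offset=4, physical=[A,D,l,C,d,F,G], logical=[d,F,G,A,D,l,C]
After op 7 (swap(2, 1)): offset=4, physical=[A,D,l,C,d,G,F], logical=[d,G,F,A,D,l,C]
After op 8 (rotate(-3)): offset=1, physical=[A,D,l,C,d,G,F], logical=[D,l,C,d,G,F,A]

Answer: D,l,C,d,G,F,A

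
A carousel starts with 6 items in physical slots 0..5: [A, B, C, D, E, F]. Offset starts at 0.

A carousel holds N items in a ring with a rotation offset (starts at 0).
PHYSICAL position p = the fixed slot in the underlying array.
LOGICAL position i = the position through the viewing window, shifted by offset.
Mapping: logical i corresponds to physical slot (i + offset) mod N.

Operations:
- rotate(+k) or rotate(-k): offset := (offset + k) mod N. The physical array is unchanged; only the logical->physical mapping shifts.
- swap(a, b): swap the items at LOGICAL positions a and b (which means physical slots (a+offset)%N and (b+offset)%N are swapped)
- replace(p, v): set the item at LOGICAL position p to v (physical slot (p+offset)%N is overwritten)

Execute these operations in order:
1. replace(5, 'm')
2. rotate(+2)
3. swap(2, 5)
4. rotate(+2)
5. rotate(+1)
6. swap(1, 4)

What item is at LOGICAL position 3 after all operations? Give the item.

After op 1 (replace(5, 'm')): offset=0, physical=[A,B,C,D,E,m], logical=[A,B,C,D,E,m]
After op 2 (rotate(+2)): offset=2, physical=[A,B,C,D,E,m], logical=[C,D,E,m,A,B]
After op 3 (swap(2, 5)): offset=2, physical=[A,E,C,D,B,m], logical=[C,D,B,m,A,E]
After op 4 (rotate(+2)): offset=4, physical=[A,E,C,D,B,m], logical=[B,m,A,E,C,D]
After op 5 (rotate(+1)): offset=5, physical=[A,E,C,D,B,m], logical=[m,A,E,C,D,B]
After op 6 (swap(1, 4)): offset=5, physical=[D,E,C,A,B,m], logical=[m,D,E,C,A,B]

Answer: C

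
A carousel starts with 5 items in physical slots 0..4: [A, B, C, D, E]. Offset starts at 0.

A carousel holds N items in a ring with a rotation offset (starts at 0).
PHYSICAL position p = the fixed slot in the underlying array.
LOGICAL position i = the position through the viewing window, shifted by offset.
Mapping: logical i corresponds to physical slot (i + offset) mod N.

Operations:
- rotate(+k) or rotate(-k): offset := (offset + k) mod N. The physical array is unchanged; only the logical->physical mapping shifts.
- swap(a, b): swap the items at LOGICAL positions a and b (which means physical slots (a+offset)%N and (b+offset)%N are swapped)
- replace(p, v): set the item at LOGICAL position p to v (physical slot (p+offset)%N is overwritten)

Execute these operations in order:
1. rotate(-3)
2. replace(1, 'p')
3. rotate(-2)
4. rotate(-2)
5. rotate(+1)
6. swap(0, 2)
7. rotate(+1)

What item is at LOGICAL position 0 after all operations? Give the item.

After op 1 (rotate(-3)): offset=2, physical=[A,B,C,D,E], logical=[C,D,E,A,B]
After op 2 (replace(1, 'p')): offset=2, physical=[A,B,C,p,E], logical=[C,p,E,A,B]
After op 3 (rotate(-2)): offset=0, physical=[A,B,C,p,E], logical=[A,B,C,p,E]
After op 4 (rotate(-2)): offset=3, physical=[A,B,C,p,E], logical=[p,E,A,B,C]
After op 5 (rotate(+1)): offset=4, physical=[A,B,C,p,E], logical=[E,A,B,C,p]
After op 6 (swap(0, 2)): offset=4, physical=[A,E,C,p,B], logical=[B,A,E,C,p]
After op 7 (rotate(+1)): offset=0, physical=[A,E,C,p,B], logical=[A,E,C,p,B]

Answer: A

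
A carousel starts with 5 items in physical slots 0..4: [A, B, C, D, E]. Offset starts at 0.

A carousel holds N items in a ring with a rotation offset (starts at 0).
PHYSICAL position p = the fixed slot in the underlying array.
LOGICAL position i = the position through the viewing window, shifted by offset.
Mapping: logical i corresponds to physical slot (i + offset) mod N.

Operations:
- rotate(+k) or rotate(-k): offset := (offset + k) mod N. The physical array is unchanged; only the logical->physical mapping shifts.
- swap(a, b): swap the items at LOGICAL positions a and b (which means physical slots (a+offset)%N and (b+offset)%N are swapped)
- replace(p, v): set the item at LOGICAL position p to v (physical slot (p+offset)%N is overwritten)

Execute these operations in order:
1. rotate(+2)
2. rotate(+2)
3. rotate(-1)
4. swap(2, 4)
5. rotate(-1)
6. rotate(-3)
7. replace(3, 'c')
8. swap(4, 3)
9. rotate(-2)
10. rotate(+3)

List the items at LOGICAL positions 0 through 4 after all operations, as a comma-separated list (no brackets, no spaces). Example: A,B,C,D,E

Answer: C,B,D,c,E

Derivation:
After op 1 (rotate(+2)): offset=2, physical=[A,B,C,D,E], logical=[C,D,E,A,B]
After op 2 (rotate(+2)): offset=4, physical=[A,B,C,D,E], logical=[E,A,B,C,D]
After op 3 (rotate(-1)): offset=3, physical=[A,B,C,D,E], logical=[D,E,A,B,C]
After op 4 (swap(2, 4)): offset=3, physical=[C,B,A,D,E], logical=[D,E,C,B,A]
After op 5 (rotate(-1)): offset=2, physical=[C,B,A,D,E], logical=[A,D,E,C,B]
After op 6 (rotate(-3)): offset=4, physical=[C,B,A,D,E], logical=[E,C,B,A,D]
After op 7 (replace(3, 'c')): offset=4, physical=[C,B,c,D,E], logical=[E,C,B,c,D]
After op 8 (swap(4, 3)): offset=4, physical=[C,B,D,c,E], logical=[E,C,B,D,c]
After op 9 (rotate(-2)): offset=2, physical=[C,B,D,c,E], logical=[D,c,E,C,B]
After op 10 (rotate(+3)): offset=0, physical=[C,B,D,c,E], logical=[C,B,D,c,E]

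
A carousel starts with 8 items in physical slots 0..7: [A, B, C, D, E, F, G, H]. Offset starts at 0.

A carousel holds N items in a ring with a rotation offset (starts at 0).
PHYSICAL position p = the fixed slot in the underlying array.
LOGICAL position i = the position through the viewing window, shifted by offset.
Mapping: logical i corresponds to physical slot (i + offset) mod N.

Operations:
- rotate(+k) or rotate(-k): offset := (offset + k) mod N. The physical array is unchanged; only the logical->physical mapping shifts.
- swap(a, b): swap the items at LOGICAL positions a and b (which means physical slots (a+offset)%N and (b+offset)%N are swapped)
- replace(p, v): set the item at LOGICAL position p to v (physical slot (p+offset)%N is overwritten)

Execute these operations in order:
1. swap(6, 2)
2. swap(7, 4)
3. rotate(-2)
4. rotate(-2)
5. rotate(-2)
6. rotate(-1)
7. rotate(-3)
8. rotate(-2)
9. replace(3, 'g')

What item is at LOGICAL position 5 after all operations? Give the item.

Answer: B

Derivation:
After op 1 (swap(6, 2)): offset=0, physical=[A,B,G,D,E,F,C,H], logical=[A,B,G,D,E,F,C,H]
After op 2 (swap(7, 4)): offset=0, physical=[A,B,G,D,H,F,C,E], logical=[A,B,G,D,H,F,C,E]
After op 3 (rotate(-2)): offset=6, physical=[A,B,G,D,H,F,C,E], logical=[C,E,A,B,G,D,H,F]
After op 4 (rotate(-2)): offset=4, physical=[A,B,G,D,H,F,C,E], logical=[H,F,C,E,A,B,G,D]
After op 5 (rotate(-2)): offset=2, physical=[A,B,G,D,H,F,C,E], logical=[G,D,H,F,C,E,A,B]
After op 6 (rotate(-1)): offset=1, physical=[A,B,G,D,H,F,C,E], logical=[B,G,D,H,F,C,E,A]
After op 7 (rotate(-3)): offset=6, physical=[A,B,G,D,H,F,C,E], logical=[C,E,A,B,G,D,H,F]
After op 8 (rotate(-2)): offset=4, physical=[A,B,G,D,H,F,C,E], logical=[H,F,C,E,A,B,G,D]
After op 9 (replace(3, 'g')): offset=4, physical=[A,B,G,D,H,F,C,g], logical=[H,F,C,g,A,B,G,D]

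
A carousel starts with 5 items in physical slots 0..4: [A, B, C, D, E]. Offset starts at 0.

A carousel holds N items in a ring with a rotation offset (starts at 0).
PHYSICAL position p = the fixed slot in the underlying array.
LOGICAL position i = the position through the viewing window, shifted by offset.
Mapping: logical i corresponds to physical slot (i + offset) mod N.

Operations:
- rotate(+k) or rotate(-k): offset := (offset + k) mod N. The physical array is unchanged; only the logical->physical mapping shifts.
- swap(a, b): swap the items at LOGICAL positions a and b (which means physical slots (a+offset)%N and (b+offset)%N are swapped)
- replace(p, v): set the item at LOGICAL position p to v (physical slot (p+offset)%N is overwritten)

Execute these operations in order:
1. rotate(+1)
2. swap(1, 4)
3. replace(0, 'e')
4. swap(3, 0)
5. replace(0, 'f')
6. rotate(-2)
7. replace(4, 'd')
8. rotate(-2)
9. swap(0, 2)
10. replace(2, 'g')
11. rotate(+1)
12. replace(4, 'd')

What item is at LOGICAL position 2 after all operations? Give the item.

After op 1 (rotate(+1)): offset=1, physical=[A,B,C,D,E], logical=[B,C,D,E,A]
After op 2 (swap(1, 4)): offset=1, physical=[C,B,A,D,E], logical=[B,A,D,E,C]
After op 3 (replace(0, 'e')): offset=1, physical=[C,e,A,D,E], logical=[e,A,D,E,C]
After op 4 (swap(3, 0)): offset=1, physical=[C,E,A,D,e], logical=[E,A,D,e,C]
After op 5 (replace(0, 'f')): offset=1, physical=[C,f,A,D,e], logical=[f,A,D,e,C]
After op 6 (rotate(-2)): offset=4, physical=[C,f,A,D,e], logical=[e,C,f,A,D]
After op 7 (replace(4, 'd')): offset=4, physical=[C,f,A,d,e], logical=[e,C,f,A,d]
After op 8 (rotate(-2)): offset=2, physical=[C,f,A,d,e], logical=[A,d,e,C,f]
After op 9 (swap(0, 2)): offset=2, physical=[C,f,e,d,A], logical=[e,d,A,C,f]
After op 10 (replace(2, 'g')): offset=2, physical=[C,f,e,d,g], logical=[e,d,g,C,f]
After op 11 (rotate(+1)): offset=3, physical=[C,f,e,d,g], logical=[d,g,C,f,e]
After op 12 (replace(4, 'd')): offset=3, physical=[C,f,d,d,g], logical=[d,g,C,f,d]

Answer: C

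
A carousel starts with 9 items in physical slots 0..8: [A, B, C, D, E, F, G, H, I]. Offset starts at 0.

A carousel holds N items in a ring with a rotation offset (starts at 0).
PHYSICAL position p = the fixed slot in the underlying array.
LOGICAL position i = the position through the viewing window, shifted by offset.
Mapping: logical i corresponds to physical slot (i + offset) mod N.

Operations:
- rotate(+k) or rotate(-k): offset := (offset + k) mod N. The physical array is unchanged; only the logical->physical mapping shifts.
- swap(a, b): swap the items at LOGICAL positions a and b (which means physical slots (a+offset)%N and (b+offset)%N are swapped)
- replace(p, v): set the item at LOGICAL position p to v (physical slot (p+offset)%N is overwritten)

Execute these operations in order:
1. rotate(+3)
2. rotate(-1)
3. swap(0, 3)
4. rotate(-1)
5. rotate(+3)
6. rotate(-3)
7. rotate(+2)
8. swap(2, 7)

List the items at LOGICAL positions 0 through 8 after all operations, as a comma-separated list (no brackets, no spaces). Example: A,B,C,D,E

After op 1 (rotate(+3)): offset=3, physical=[A,B,C,D,E,F,G,H,I], logical=[D,E,F,G,H,I,A,B,C]
After op 2 (rotate(-1)): offset=2, physical=[A,B,C,D,E,F,G,H,I], logical=[C,D,E,F,G,H,I,A,B]
After op 3 (swap(0, 3)): offset=2, physical=[A,B,F,D,E,C,G,H,I], logical=[F,D,E,C,G,H,I,A,B]
After op 4 (rotate(-1)): offset=1, physical=[A,B,F,D,E,C,G,H,I], logical=[B,F,D,E,C,G,H,I,A]
After op 5 (rotate(+3)): offset=4, physical=[A,B,F,D,E,C,G,H,I], logical=[E,C,G,H,I,A,B,F,D]
After op 6 (rotate(-3)): offset=1, physical=[A,B,F,D,E,C,G,H,I], logical=[B,F,D,E,C,G,H,I,A]
After op 7 (rotate(+2)): offset=3, physical=[A,B,F,D,E,C,G,H,I], logical=[D,E,C,G,H,I,A,B,F]
After op 8 (swap(2, 7)): offset=3, physical=[A,C,F,D,E,B,G,H,I], logical=[D,E,B,G,H,I,A,C,F]

Answer: D,E,B,G,H,I,A,C,F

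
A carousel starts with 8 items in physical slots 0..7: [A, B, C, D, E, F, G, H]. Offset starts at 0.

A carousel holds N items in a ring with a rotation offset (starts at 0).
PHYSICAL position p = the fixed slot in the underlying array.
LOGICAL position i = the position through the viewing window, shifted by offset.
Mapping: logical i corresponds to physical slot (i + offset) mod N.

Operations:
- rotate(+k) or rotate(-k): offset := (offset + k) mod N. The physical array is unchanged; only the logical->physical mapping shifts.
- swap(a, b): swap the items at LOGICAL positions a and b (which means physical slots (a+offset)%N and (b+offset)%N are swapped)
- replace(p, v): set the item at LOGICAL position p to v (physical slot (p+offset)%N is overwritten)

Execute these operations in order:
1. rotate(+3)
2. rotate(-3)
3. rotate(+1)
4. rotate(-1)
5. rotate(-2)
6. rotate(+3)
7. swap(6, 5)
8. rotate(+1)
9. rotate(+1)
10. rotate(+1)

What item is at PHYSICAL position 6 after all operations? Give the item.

After op 1 (rotate(+3)): offset=3, physical=[A,B,C,D,E,F,G,H], logical=[D,E,F,G,H,A,B,C]
After op 2 (rotate(-3)): offset=0, physical=[A,B,C,D,E,F,G,H], logical=[A,B,C,D,E,F,G,H]
After op 3 (rotate(+1)): offset=1, physical=[A,B,C,D,E,F,G,H], logical=[B,C,D,E,F,G,H,A]
After op 4 (rotate(-1)): offset=0, physical=[A,B,C,D,E,F,G,H], logical=[A,B,C,D,E,F,G,H]
After op 5 (rotate(-2)): offset=6, physical=[A,B,C,D,E,F,G,H], logical=[G,H,A,B,C,D,E,F]
After op 6 (rotate(+3)): offset=1, physical=[A,B,C,D,E,F,G,H], logical=[B,C,D,E,F,G,H,A]
After op 7 (swap(6, 5)): offset=1, physical=[A,B,C,D,E,F,H,G], logical=[B,C,D,E,F,H,G,A]
After op 8 (rotate(+1)): offset=2, physical=[A,B,C,D,E,F,H,G], logical=[C,D,E,F,H,G,A,B]
After op 9 (rotate(+1)): offset=3, physical=[A,B,C,D,E,F,H,G], logical=[D,E,F,H,G,A,B,C]
After op 10 (rotate(+1)): offset=4, physical=[A,B,C,D,E,F,H,G], logical=[E,F,H,G,A,B,C,D]

Answer: H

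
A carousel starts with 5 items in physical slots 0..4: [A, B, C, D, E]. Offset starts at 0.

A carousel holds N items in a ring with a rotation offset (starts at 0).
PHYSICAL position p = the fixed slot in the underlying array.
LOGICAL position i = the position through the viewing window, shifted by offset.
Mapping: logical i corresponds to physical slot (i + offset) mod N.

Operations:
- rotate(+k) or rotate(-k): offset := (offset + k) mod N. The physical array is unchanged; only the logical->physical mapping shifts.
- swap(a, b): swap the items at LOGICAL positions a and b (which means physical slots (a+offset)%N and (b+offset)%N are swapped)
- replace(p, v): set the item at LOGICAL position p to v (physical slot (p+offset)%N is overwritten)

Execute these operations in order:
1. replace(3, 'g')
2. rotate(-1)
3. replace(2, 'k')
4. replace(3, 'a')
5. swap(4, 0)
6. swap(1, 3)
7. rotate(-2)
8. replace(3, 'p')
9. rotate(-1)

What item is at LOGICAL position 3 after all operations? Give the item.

Answer: g

Derivation:
After op 1 (replace(3, 'g')): offset=0, physical=[A,B,C,g,E], logical=[A,B,C,g,E]
After op 2 (rotate(-1)): offset=4, physical=[A,B,C,g,E], logical=[E,A,B,C,g]
After op 3 (replace(2, 'k')): offset=4, physical=[A,k,C,g,E], logical=[E,A,k,C,g]
After op 4 (replace(3, 'a')): offset=4, physical=[A,k,a,g,E], logical=[E,A,k,a,g]
After op 5 (swap(4, 0)): offset=4, physical=[A,k,a,E,g], logical=[g,A,k,a,E]
After op 6 (swap(1, 3)): offset=4, physical=[a,k,A,E,g], logical=[g,a,k,A,E]
After op 7 (rotate(-2)): offset=2, physical=[a,k,A,E,g], logical=[A,E,g,a,k]
After op 8 (replace(3, 'p')): offset=2, physical=[p,k,A,E,g], logical=[A,E,g,p,k]
After op 9 (rotate(-1)): offset=1, physical=[p,k,A,E,g], logical=[k,A,E,g,p]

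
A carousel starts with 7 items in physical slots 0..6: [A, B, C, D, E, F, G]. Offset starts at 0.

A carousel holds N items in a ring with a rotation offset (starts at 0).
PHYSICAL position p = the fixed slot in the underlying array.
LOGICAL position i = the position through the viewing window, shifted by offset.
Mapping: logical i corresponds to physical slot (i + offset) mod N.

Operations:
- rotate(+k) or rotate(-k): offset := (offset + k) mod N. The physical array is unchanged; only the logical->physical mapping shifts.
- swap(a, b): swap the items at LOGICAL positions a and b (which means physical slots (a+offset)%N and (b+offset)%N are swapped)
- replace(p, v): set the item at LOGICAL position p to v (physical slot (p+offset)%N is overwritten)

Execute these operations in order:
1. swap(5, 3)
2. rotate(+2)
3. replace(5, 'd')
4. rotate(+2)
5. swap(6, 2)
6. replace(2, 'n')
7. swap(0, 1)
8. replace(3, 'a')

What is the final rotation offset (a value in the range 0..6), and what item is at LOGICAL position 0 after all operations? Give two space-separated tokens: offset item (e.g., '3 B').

Answer: 4 D

Derivation:
After op 1 (swap(5, 3)): offset=0, physical=[A,B,C,F,E,D,G], logical=[A,B,C,F,E,D,G]
After op 2 (rotate(+2)): offset=2, physical=[A,B,C,F,E,D,G], logical=[C,F,E,D,G,A,B]
After op 3 (replace(5, 'd')): offset=2, physical=[d,B,C,F,E,D,G], logical=[C,F,E,D,G,d,B]
After op 4 (rotate(+2)): offset=4, physical=[d,B,C,F,E,D,G], logical=[E,D,G,d,B,C,F]
After op 5 (swap(6, 2)): offset=4, physical=[d,B,C,G,E,D,F], logical=[E,D,F,d,B,C,G]
After op 6 (replace(2, 'n')): offset=4, physical=[d,B,C,G,E,D,n], logical=[E,D,n,d,B,C,G]
After op 7 (swap(0, 1)): offset=4, physical=[d,B,C,G,D,E,n], logical=[D,E,n,d,B,C,G]
After op 8 (replace(3, 'a')): offset=4, physical=[a,B,C,G,D,E,n], logical=[D,E,n,a,B,C,G]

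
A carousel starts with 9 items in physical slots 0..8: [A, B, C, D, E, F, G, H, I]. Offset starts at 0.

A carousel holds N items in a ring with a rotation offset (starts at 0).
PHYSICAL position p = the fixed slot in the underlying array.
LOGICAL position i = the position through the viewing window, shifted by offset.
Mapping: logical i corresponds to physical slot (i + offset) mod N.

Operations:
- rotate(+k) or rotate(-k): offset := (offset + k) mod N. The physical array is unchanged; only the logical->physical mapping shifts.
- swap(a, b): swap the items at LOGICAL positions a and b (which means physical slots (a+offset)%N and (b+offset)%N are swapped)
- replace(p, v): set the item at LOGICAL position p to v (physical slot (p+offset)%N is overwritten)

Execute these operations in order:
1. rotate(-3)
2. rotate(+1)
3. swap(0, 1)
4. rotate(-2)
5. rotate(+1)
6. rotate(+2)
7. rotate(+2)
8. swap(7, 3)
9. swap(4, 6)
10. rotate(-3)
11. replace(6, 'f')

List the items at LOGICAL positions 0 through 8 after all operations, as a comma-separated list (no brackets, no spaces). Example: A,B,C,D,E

After op 1 (rotate(-3)): offset=6, physical=[A,B,C,D,E,F,G,H,I], logical=[G,H,I,A,B,C,D,E,F]
After op 2 (rotate(+1)): offset=7, physical=[A,B,C,D,E,F,G,H,I], logical=[H,I,A,B,C,D,E,F,G]
After op 3 (swap(0, 1)): offset=7, physical=[A,B,C,D,E,F,G,I,H], logical=[I,H,A,B,C,D,E,F,G]
After op 4 (rotate(-2)): offset=5, physical=[A,B,C,D,E,F,G,I,H], logical=[F,G,I,H,A,B,C,D,E]
After op 5 (rotate(+1)): offset=6, physical=[A,B,C,D,E,F,G,I,H], logical=[G,I,H,A,B,C,D,E,F]
After op 6 (rotate(+2)): offset=8, physical=[A,B,C,D,E,F,G,I,H], logical=[H,A,B,C,D,E,F,G,I]
After op 7 (rotate(+2)): offset=1, physical=[A,B,C,D,E,F,G,I,H], logical=[B,C,D,E,F,G,I,H,A]
After op 8 (swap(7, 3)): offset=1, physical=[A,B,C,D,H,F,G,I,E], logical=[B,C,D,H,F,G,I,E,A]
After op 9 (swap(4, 6)): offset=1, physical=[A,B,C,D,H,I,G,F,E], logical=[B,C,D,H,I,G,F,E,A]
After op 10 (rotate(-3)): offset=7, physical=[A,B,C,D,H,I,G,F,E], logical=[F,E,A,B,C,D,H,I,G]
After op 11 (replace(6, 'f')): offset=7, physical=[A,B,C,D,f,I,G,F,E], logical=[F,E,A,B,C,D,f,I,G]

Answer: F,E,A,B,C,D,f,I,G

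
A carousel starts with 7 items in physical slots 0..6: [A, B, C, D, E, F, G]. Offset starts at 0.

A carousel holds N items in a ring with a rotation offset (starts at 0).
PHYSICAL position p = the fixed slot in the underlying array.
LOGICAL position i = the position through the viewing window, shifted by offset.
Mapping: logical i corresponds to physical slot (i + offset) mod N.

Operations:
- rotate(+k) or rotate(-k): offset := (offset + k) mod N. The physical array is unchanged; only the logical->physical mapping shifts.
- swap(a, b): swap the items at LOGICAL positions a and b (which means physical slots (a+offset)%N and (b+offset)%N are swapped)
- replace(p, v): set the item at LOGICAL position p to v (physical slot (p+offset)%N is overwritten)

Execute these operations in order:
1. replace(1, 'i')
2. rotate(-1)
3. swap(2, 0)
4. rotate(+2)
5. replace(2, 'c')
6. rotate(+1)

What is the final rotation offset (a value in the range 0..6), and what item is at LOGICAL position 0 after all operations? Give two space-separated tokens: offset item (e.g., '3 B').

After op 1 (replace(1, 'i')): offset=0, physical=[A,i,C,D,E,F,G], logical=[A,i,C,D,E,F,G]
After op 2 (rotate(-1)): offset=6, physical=[A,i,C,D,E,F,G], logical=[G,A,i,C,D,E,F]
After op 3 (swap(2, 0)): offset=6, physical=[A,G,C,D,E,F,i], logical=[i,A,G,C,D,E,F]
After op 4 (rotate(+2)): offset=1, physical=[A,G,C,D,E,F,i], logical=[G,C,D,E,F,i,A]
After op 5 (replace(2, 'c')): offset=1, physical=[A,G,C,c,E,F,i], logical=[G,C,c,E,F,i,A]
After op 6 (rotate(+1)): offset=2, physical=[A,G,C,c,E,F,i], logical=[C,c,E,F,i,A,G]

Answer: 2 C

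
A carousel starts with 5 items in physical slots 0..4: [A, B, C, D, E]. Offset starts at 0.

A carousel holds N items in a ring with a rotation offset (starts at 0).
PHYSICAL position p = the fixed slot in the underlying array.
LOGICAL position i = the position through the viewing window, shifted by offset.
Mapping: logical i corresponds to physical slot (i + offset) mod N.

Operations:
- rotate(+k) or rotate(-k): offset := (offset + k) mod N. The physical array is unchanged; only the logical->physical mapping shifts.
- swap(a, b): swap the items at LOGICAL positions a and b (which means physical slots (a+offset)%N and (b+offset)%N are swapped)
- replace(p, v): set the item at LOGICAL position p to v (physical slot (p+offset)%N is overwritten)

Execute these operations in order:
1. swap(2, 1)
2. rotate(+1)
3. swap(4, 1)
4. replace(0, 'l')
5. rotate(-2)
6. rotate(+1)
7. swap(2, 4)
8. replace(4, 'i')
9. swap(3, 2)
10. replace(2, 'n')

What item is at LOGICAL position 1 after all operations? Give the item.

After op 1 (swap(2, 1)): offset=0, physical=[A,C,B,D,E], logical=[A,C,B,D,E]
After op 2 (rotate(+1)): offset=1, physical=[A,C,B,D,E], logical=[C,B,D,E,A]
After op 3 (swap(4, 1)): offset=1, physical=[B,C,A,D,E], logical=[C,A,D,E,B]
After op 4 (replace(0, 'l')): offset=1, physical=[B,l,A,D,E], logical=[l,A,D,E,B]
After op 5 (rotate(-2)): offset=4, physical=[B,l,A,D,E], logical=[E,B,l,A,D]
After op 6 (rotate(+1)): offset=0, physical=[B,l,A,D,E], logical=[B,l,A,D,E]
After op 7 (swap(2, 4)): offset=0, physical=[B,l,E,D,A], logical=[B,l,E,D,A]
After op 8 (replace(4, 'i')): offset=0, physical=[B,l,E,D,i], logical=[B,l,E,D,i]
After op 9 (swap(3, 2)): offset=0, physical=[B,l,D,E,i], logical=[B,l,D,E,i]
After op 10 (replace(2, 'n')): offset=0, physical=[B,l,n,E,i], logical=[B,l,n,E,i]

Answer: l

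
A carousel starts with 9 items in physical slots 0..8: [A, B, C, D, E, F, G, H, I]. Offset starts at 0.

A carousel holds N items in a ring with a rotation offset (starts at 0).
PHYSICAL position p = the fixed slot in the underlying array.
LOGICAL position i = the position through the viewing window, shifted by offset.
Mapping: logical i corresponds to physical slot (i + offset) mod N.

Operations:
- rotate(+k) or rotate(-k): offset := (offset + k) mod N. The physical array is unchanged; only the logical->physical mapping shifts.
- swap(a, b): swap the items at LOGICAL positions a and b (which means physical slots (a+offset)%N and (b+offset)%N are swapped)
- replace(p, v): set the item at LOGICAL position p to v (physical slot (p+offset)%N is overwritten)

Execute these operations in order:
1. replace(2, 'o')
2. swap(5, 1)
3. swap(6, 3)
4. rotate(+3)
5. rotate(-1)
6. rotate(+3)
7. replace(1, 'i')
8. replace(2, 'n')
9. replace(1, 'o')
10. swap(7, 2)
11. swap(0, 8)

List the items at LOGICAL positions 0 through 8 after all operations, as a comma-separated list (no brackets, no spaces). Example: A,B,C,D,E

After op 1 (replace(2, 'o')): offset=0, physical=[A,B,o,D,E,F,G,H,I], logical=[A,B,o,D,E,F,G,H,I]
After op 2 (swap(5, 1)): offset=0, physical=[A,F,o,D,E,B,G,H,I], logical=[A,F,o,D,E,B,G,H,I]
After op 3 (swap(6, 3)): offset=0, physical=[A,F,o,G,E,B,D,H,I], logical=[A,F,o,G,E,B,D,H,I]
After op 4 (rotate(+3)): offset=3, physical=[A,F,o,G,E,B,D,H,I], logical=[G,E,B,D,H,I,A,F,o]
After op 5 (rotate(-1)): offset=2, physical=[A,F,o,G,E,B,D,H,I], logical=[o,G,E,B,D,H,I,A,F]
After op 6 (rotate(+3)): offset=5, physical=[A,F,o,G,E,B,D,H,I], logical=[B,D,H,I,A,F,o,G,E]
After op 7 (replace(1, 'i')): offset=5, physical=[A,F,o,G,E,B,i,H,I], logical=[B,i,H,I,A,F,o,G,E]
After op 8 (replace(2, 'n')): offset=5, physical=[A,F,o,G,E,B,i,n,I], logical=[B,i,n,I,A,F,o,G,E]
After op 9 (replace(1, 'o')): offset=5, physical=[A,F,o,G,E,B,o,n,I], logical=[B,o,n,I,A,F,o,G,E]
After op 10 (swap(7, 2)): offset=5, physical=[A,F,o,n,E,B,o,G,I], logical=[B,o,G,I,A,F,o,n,E]
After op 11 (swap(0, 8)): offset=5, physical=[A,F,o,n,B,E,o,G,I], logical=[E,o,G,I,A,F,o,n,B]

Answer: E,o,G,I,A,F,o,n,B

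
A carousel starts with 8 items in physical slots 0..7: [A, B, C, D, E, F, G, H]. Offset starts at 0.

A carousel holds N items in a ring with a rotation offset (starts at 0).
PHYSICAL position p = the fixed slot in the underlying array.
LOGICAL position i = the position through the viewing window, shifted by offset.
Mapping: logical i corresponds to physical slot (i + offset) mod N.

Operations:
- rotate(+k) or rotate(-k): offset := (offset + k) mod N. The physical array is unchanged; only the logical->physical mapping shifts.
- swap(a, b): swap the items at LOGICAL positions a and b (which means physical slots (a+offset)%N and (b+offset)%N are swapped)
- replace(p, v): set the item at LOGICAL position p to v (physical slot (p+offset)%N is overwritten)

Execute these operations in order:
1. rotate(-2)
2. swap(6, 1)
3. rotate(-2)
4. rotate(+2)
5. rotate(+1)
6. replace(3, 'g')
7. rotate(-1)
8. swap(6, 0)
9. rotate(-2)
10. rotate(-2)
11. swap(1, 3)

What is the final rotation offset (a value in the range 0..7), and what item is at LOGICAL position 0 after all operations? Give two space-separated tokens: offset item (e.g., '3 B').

Answer: 2 g

Derivation:
After op 1 (rotate(-2)): offset=6, physical=[A,B,C,D,E,F,G,H], logical=[G,H,A,B,C,D,E,F]
After op 2 (swap(6, 1)): offset=6, physical=[A,B,C,D,H,F,G,E], logical=[G,E,A,B,C,D,H,F]
After op 3 (rotate(-2)): offset=4, physical=[A,B,C,D,H,F,G,E], logical=[H,F,G,E,A,B,C,D]
After op 4 (rotate(+2)): offset=6, physical=[A,B,C,D,H,F,G,E], logical=[G,E,A,B,C,D,H,F]
After op 5 (rotate(+1)): offset=7, physical=[A,B,C,D,H,F,G,E], logical=[E,A,B,C,D,H,F,G]
After op 6 (replace(3, 'g')): offset=7, physical=[A,B,g,D,H,F,G,E], logical=[E,A,B,g,D,H,F,G]
After op 7 (rotate(-1)): offset=6, physical=[A,B,g,D,H,F,G,E], logical=[G,E,A,B,g,D,H,F]
After op 8 (swap(6, 0)): offset=6, physical=[A,B,g,D,G,F,H,E], logical=[H,E,A,B,g,D,G,F]
After op 9 (rotate(-2)): offset=4, physical=[A,B,g,D,G,F,H,E], logical=[G,F,H,E,A,B,g,D]
After op 10 (rotate(-2)): offset=2, physical=[A,B,g,D,G,F,H,E], logical=[g,D,G,F,H,E,A,B]
After op 11 (swap(1, 3)): offset=2, physical=[A,B,g,F,G,D,H,E], logical=[g,F,G,D,H,E,A,B]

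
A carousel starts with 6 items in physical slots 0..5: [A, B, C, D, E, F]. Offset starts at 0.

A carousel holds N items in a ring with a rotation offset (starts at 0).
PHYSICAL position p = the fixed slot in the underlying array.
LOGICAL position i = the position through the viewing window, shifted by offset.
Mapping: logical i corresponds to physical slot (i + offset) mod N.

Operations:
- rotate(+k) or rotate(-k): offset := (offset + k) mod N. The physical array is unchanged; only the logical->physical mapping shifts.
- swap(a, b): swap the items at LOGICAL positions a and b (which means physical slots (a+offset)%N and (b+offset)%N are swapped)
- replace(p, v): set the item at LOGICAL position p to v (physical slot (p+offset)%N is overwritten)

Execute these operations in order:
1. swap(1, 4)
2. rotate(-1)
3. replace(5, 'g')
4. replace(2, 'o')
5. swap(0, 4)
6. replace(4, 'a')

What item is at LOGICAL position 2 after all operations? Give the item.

Answer: o

Derivation:
After op 1 (swap(1, 4)): offset=0, physical=[A,E,C,D,B,F], logical=[A,E,C,D,B,F]
After op 2 (rotate(-1)): offset=5, physical=[A,E,C,D,B,F], logical=[F,A,E,C,D,B]
After op 3 (replace(5, 'g')): offset=5, physical=[A,E,C,D,g,F], logical=[F,A,E,C,D,g]
After op 4 (replace(2, 'o')): offset=5, physical=[A,o,C,D,g,F], logical=[F,A,o,C,D,g]
After op 5 (swap(0, 4)): offset=5, physical=[A,o,C,F,g,D], logical=[D,A,o,C,F,g]
After op 6 (replace(4, 'a')): offset=5, physical=[A,o,C,a,g,D], logical=[D,A,o,C,a,g]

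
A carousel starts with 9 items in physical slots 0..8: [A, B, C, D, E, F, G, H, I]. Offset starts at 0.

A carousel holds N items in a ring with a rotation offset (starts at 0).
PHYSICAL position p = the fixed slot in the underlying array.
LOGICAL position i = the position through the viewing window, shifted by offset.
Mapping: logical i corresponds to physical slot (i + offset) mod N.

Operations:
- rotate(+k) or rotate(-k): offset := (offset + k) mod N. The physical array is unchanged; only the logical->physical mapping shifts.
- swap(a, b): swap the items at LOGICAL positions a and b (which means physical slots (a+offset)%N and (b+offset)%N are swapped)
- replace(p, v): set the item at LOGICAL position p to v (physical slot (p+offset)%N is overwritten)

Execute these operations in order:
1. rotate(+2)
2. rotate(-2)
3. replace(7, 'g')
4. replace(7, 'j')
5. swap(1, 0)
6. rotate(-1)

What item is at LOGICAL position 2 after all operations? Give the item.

After op 1 (rotate(+2)): offset=2, physical=[A,B,C,D,E,F,G,H,I], logical=[C,D,E,F,G,H,I,A,B]
After op 2 (rotate(-2)): offset=0, physical=[A,B,C,D,E,F,G,H,I], logical=[A,B,C,D,E,F,G,H,I]
After op 3 (replace(7, 'g')): offset=0, physical=[A,B,C,D,E,F,G,g,I], logical=[A,B,C,D,E,F,G,g,I]
After op 4 (replace(7, 'j')): offset=0, physical=[A,B,C,D,E,F,G,j,I], logical=[A,B,C,D,E,F,G,j,I]
After op 5 (swap(1, 0)): offset=0, physical=[B,A,C,D,E,F,G,j,I], logical=[B,A,C,D,E,F,G,j,I]
After op 6 (rotate(-1)): offset=8, physical=[B,A,C,D,E,F,G,j,I], logical=[I,B,A,C,D,E,F,G,j]

Answer: A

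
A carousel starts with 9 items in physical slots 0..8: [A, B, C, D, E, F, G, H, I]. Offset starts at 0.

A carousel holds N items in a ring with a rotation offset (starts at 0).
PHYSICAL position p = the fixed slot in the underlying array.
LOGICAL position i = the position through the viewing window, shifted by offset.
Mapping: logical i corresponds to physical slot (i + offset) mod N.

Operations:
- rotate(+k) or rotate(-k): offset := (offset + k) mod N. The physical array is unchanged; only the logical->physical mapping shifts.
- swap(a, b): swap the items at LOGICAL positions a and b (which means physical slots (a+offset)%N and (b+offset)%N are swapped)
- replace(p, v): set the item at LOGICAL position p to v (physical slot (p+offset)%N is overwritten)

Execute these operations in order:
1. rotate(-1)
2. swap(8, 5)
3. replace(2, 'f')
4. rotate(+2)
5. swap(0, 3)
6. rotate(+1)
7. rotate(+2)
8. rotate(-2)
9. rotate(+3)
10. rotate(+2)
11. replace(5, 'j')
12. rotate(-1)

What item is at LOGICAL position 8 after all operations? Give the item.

After op 1 (rotate(-1)): offset=8, physical=[A,B,C,D,E,F,G,H,I], logical=[I,A,B,C,D,E,F,G,H]
After op 2 (swap(8, 5)): offset=8, physical=[A,B,C,D,H,F,G,E,I], logical=[I,A,B,C,D,H,F,G,E]
After op 3 (replace(2, 'f')): offset=8, physical=[A,f,C,D,H,F,G,E,I], logical=[I,A,f,C,D,H,F,G,E]
After op 4 (rotate(+2)): offset=1, physical=[A,f,C,D,H,F,G,E,I], logical=[f,C,D,H,F,G,E,I,A]
After op 5 (swap(0, 3)): offset=1, physical=[A,H,C,D,f,F,G,E,I], logical=[H,C,D,f,F,G,E,I,A]
After op 6 (rotate(+1)): offset=2, physical=[A,H,C,D,f,F,G,E,I], logical=[C,D,f,F,G,E,I,A,H]
After op 7 (rotate(+2)): offset=4, physical=[A,H,C,D,f,F,G,E,I], logical=[f,F,G,E,I,A,H,C,D]
After op 8 (rotate(-2)): offset=2, physical=[A,H,C,D,f,F,G,E,I], logical=[C,D,f,F,G,E,I,A,H]
After op 9 (rotate(+3)): offset=5, physical=[A,H,C,D,f,F,G,E,I], logical=[F,G,E,I,A,H,C,D,f]
After op 10 (rotate(+2)): offset=7, physical=[A,H,C,D,f,F,G,E,I], logical=[E,I,A,H,C,D,f,F,G]
After op 11 (replace(5, 'j')): offset=7, physical=[A,H,C,j,f,F,G,E,I], logical=[E,I,A,H,C,j,f,F,G]
After op 12 (rotate(-1)): offset=6, physical=[A,H,C,j,f,F,G,E,I], logical=[G,E,I,A,H,C,j,f,F]

Answer: F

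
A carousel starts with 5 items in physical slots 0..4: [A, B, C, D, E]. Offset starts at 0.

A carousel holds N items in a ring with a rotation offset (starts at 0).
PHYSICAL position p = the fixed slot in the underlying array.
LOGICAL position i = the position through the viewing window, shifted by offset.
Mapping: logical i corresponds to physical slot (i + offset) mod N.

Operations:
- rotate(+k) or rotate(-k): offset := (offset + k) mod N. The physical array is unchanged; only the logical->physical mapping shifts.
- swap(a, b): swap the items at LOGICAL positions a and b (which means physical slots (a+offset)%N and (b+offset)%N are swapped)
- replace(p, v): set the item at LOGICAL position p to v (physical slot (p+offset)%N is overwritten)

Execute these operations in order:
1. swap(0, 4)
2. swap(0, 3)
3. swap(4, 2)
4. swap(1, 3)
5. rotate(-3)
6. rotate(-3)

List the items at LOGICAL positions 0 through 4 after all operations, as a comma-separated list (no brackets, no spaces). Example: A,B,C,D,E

Answer: C,D,E,A,B

Derivation:
After op 1 (swap(0, 4)): offset=0, physical=[E,B,C,D,A], logical=[E,B,C,D,A]
After op 2 (swap(0, 3)): offset=0, physical=[D,B,C,E,A], logical=[D,B,C,E,A]
After op 3 (swap(4, 2)): offset=0, physical=[D,B,A,E,C], logical=[D,B,A,E,C]
After op 4 (swap(1, 3)): offset=0, physical=[D,E,A,B,C], logical=[D,E,A,B,C]
After op 5 (rotate(-3)): offset=2, physical=[D,E,A,B,C], logical=[A,B,C,D,E]
After op 6 (rotate(-3)): offset=4, physical=[D,E,A,B,C], logical=[C,D,E,A,B]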